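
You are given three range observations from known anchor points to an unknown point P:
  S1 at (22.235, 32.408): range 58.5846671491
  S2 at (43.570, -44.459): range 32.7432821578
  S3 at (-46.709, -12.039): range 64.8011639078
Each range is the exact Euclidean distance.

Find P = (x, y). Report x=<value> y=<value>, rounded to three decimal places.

eq1: (x − 22.235)² + (y − 32.408)² = 58.5846671491²
eq2: (x − 43.570)² + (y + 44.459)² = 32.7432821578²
eq3: (x + 46.709)² + (y + 12.039)² = 64.8011639078²
eq1−eq3, eq1−eq2 (x²,y² cancel):
  -137.888·x − 88.894·y = 14.966894
  42.670·x − 153.734·y = 4690.314591
det = -137.888·-153.734 − -88.894·42.670 = 24991.180772
x = (14.966894·-153.734 − -88.894·4690.314591) / 24991.180772 = 16.591449
y = (-137.888·4690.314591 − 14.966894·42.670) / 24991.180772 = -25.904208

x=16.591 y=-25.904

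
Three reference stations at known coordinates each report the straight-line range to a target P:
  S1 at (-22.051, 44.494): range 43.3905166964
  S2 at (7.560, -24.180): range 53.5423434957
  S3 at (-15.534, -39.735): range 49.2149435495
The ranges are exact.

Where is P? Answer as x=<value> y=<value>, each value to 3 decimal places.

x=-37.903 y=4.103

eq1: (x + 22.051)² + (y − 44.494)² = 43.3905166964²
eq2: (x − 7.560)² + (y + 24.180)² = 53.5423434957²
eq3: (x + 15.534)² + (y + 39.735)² = 49.2149435495²
eq1−eq3, eq1−eq2 (x²,y² cancel):
  13.034·x − 168.458·y = -1185.160985
  59.222·x − 137.348·y = -2808.182245
det = 13.034·-137.348 − -168.458·59.222 = 8186.225844
x = (-1185.160985·-137.348 − -168.458·-2808.182245) / 8186.225844 = -37.902848
y = (13.034·-2808.182245 − -1185.160985·59.222) / 8186.225844 = 4.102716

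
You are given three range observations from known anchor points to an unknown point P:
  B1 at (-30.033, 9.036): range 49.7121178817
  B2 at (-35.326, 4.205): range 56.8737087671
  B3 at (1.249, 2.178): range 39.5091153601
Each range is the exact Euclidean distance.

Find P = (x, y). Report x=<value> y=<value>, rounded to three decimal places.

eq1: (x + 30.033)² + (y − 9.036)² = 49.7121178817²
eq2: (x + 35.326)² + (y − 4.205)² = 56.8737087671²
eq3: (x − 1.249)² + (y − 2.178)² = 39.5091153601²
eq2−eq3, eq2−eq1 (x²,y² cancel):
  73.150·x − 4.054·y = 414.343936
  10.586·x + 9.662·y = 481.346169
det = 73.150·9.662 − -4.054·10.586 = 749.690944
x = (414.343936·9.662 − -4.054·481.346169) / 749.690944 = 7.942964
y = (73.150·481.346169 − 414.343936·10.586) / 749.690944 = 41.115913

x=7.943 y=41.116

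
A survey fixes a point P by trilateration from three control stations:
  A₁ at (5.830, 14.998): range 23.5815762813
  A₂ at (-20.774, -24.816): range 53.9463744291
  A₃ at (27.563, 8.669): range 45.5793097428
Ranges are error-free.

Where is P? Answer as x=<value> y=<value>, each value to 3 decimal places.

eq1: (x − 5.830)² + (y − 14.998)² = 23.5815762813²
eq2: (x + 20.774)² + (y + 24.816)² = 53.9463744291²
eq3: (x − 27.563)² + (y − 8.669)² = 45.5793097428²
eq2−eq3, eq2−eq1 (x²,y² cancel):
  96.674·x + 66.970·y = 620.215435
  53.208·x + 79.628·y = 1565.656546
det = 96.674·79.628 − 66.970·53.208 = 4134.617512
x = (620.215435·79.628 − 66.970·1565.656546) / 4134.617512 = -13.414906
y = (96.674·1565.656546 − 620.215435·53.208) / 4134.617512 = 28.626072

x=-13.415 y=28.626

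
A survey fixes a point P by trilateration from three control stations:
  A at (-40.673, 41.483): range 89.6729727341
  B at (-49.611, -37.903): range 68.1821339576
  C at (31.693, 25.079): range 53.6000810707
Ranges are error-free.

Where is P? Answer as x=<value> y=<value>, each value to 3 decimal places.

eq1: (x + 40.673)² + (y − 41.483)² = 89.6729727341²
eq2: (x + 49.611)² + (y + 37.903)² = 68.1821339576²
eq3: (x − 31.693)² + (y − 25.079)² = 53.6000810707²
eq3−eq1, eq3−eq2 (x²,y² cancel):
  -144.732·x + 32.808·y = -3426.543620
  -162.608·x − 125.964·y = 488.651540
det = -144.732·-125.964 − 32.808·-162.608 = 23565.864912
x = (-3426.543620·-125.964 − 32.808·488.651540) / 23565.864912 = 17.635231
y = (-144.732·488.651540 − -3426.543620·-162.608) / 23565.864912 = -26.644764

x=17.635 y=-26.645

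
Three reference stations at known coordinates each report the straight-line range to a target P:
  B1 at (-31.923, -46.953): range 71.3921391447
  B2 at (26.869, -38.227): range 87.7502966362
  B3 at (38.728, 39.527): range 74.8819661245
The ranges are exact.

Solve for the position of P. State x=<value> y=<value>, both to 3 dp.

eq1: (x + 31.923)² + (y + 46.953)² = 71.3921391447²
eq2: (x − 26.869)² + (y + 38.227)² = 87.7502966362²
eq3: (x − 38.728)² + (y − 39.527)² = 74.8819661245²
eq3−eq1, eq3−eq2 (x²,y² cancel):
  -141.302·x − 172.960·y = 671.891744
  -23.718·x − 155.508·y = -2971.800732
det = -141.302·-155.508 − -172.960·-23.718 = 17871.326136
x = (671.891744·-155.508 − -172.960·-2971.800732) / 17871.326136 = -34.607795
y = (-141.302·-2971.800732 − 671.891744·-23.718) / 17871.326136 = 24.388639

x=-34.608 y=24.389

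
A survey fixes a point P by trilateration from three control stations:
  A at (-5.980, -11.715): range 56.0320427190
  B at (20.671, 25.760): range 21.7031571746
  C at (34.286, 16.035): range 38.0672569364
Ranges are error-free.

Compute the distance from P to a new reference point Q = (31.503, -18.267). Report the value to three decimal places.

eq1: (x + 5.980)² + (y + 11.715)² = 56.0320427190²
eq2: (x − 20.671)² + (y − 25.760)² = 21.7031571746²
eq3: (x − 34.286)² + (y − 16.035)² = 38.0672569364²
eq2−eq1, eq2−eq3 (x²,y² cancel):
  -53.302·x − 74.950·y = -3586.428996
  27.230·x − 19.450·y = -636.305839
det = -53.302·-19.450 − -74.950·27.230 = 3077.612400
x = (-3586.428996·-19.450 − -74.950·-636.305839) / 3077.612400 = 7.169493
y = (-53.302·-636.305839 − -3586.428996·27.230) / 3077.612400 = 42.752244
|P − Q| = √((7.169493 − 31.503)² + (42.752244 − -18.267)²) = 65.692219

65.692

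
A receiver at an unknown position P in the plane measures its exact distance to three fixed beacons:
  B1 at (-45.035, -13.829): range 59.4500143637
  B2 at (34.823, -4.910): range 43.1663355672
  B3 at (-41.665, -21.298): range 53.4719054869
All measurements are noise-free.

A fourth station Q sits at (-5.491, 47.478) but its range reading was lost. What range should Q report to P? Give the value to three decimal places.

87.902

eq1: (x + 45.035)² + (y + 13.829)² = 59.4500143637²
eq2: (x − 34.823)² + (y + 4.910)² = 43.1663355672²
eq3: (x + 41.665)² + (y + 21.298)² = 53.4719054869²
eq1−eq3, eq1−eq2 (x²,y² cancel):
  6.740·x − 14.938·y = 645.244094
  159.716·x + 17.838·y = 688.328645
det = 6.740·17.838 − -14.938·159.716 = 2506.065728
x = (645.244094·17.838 − -14.938·688.328645) / 2506.065728 = 8.695749
y = (6.740·688.328645 − 645.244094·159.716) / 2506.065728 = -39.271305
|P − Q| = √((8.695749 − -5.491)² + (-39.271305 − 47.478)²) = 87.901682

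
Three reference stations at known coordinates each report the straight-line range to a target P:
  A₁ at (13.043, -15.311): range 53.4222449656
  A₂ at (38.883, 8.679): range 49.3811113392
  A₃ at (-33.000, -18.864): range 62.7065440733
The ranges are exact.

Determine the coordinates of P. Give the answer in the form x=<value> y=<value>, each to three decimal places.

eq1: (x − 13.043)² + (y + 15.311)² = 53.4222449656²
eq2: (x − 38.883)² + (y − 8.679)² = 49.3811113392²
eq3: (x + 33.000)² + (y + 18.864)² = 62.7065440733²
eq3−eq1, eq3−eq2 (x²,y² cancel):
  92.086·x + 7.106·y = 37.870486
  143.766·x + 55.086·y = 1635.978747
det = 92.086·55.086 − 7.106·143.766 = 4051.048200
x = (37.870486·55.086 − 7.106·1635.978747) / 4051.048200 = -2.354732
y = (92.086·1635.978747 − 37.870486·143.766) / 4051.048200 = 35.844118

x=-2.355 y=35.844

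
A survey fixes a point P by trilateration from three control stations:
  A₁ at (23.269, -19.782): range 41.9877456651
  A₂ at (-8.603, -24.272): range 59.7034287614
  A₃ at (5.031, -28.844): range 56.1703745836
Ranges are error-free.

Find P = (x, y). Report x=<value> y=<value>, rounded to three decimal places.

eq1: (x − 23.269)² + (y + 19.782)² = 41.9877456651²
eq2: (x + 8.603)² + (y + 24.272)² = 59.7034287614²
eq3: (x − 5.031)² + (y + 28.844)² = 56.1703745836²
eq2−eq1, eq2−eq3 (x²,y² cancel):
  63.744·x + 8.980·y = 2071.160912
  27.268·x − 9.144·y = 603.534129
det = 63.744·-9.144 − 8.980·27.268 = -827.741776
x = (2071.160912·-9.144 − 8.980·603.534129) / -827.741776 = 29.427573
y = (63.744·603.534129 − 2071.160912·27.268) / -827.741776 = 21.751634

x=29.428 y=21.752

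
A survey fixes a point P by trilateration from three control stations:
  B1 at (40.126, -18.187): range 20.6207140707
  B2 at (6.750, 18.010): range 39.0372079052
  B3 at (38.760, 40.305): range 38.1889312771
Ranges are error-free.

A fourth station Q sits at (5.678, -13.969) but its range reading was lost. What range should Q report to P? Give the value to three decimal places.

40.242

eq1: (x − 40.126)² + (y + 18.187)² = 20.6207140707²
eq2: (x − 6.750)² + (y − 18.010)² = 39.0372079052²
eq3: (x − 38.760)² + (y − 40.305)² = 38.1889312771²
eq2−eq3, eq2−eq1 (x²,y² cancel):
  64.020·x + 44.590·y = 2822.417154
  66.752·x − 72.394·y = 2669.629997
det = 64.020·-72.394 − 44.590·66.752 = -7611.135560
x = (2822.417154·-72.394 − 44.590·2669.629997) / -7611.135560 = 42.485759
y = (64.020·2669.629997 − 2822.417154·66.752) / -7611.135560 = 2.298248
|P − Q| = √((42.485759 − 5.678)² + (2.298248 − -13.969)²) = 40.242198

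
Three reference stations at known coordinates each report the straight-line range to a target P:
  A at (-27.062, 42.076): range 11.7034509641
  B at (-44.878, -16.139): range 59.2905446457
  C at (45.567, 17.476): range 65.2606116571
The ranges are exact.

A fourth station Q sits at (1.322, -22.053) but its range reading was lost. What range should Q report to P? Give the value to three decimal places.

eq1: (x + 27.062)² + (y − 42.076)² = 11.7034509641²
eq2: (x + 44.878)² + (y + 16.139)² = 59.2905446457²
eq3: (x − 45.567)² + (y − 17.476)² = 65.2606116571²
eq2−eq1, eq2−eq3 (x²,y² cancel):
  35.632·x + 116.430·y = 3606.637335
  180.890·x + 67.230·y = -636.318889
det = 35.632·67.230 − 116.430·180.890 = -18665.483340
x = (3606.637335·67.230 − 116.430·-636.318889) / -18665.483340 = -16.959691
y = (35.632·-636.318889 − 3606.637335·180.890) / -18665.483340 = 36.167182
|P − Q| = √((-16.959691 − 1.322)² + (36.167182 − -22.053)²) = 61.023028

61.023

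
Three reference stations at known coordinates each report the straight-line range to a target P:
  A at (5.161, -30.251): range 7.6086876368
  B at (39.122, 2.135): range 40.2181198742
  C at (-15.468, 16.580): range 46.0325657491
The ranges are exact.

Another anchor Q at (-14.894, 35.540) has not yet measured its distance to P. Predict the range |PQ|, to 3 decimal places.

eq1: (x − 5.161)² + (y + 30.251)² = 7.6086876368²
eq2: (x − 39.122)² + (y − 2.135)² = 40.2181198742²
eq3: (x + 15.468)² + (y − 16.580)² = 46.0325657491²
eq2−eq3, eq2−eq1 (x²,y² cancel):
  -109.180·x + 28.890·y = -1522.433628
  -67.922·x − 64.772·y = 966.274852
det = -109.180·-64.772 − 28.890·-67.922 = 9034.073540
x = (-1522.433628·-64.772 − 28.890·966.274852) / 9034.073540 = 7.825417
y = (-109.180·966.274852 − -1522.433628·-67.922) / 9034.073540 = -23.124078
|P − Q| = √((7.825417 − -14.894)² + (-23.124078 − 35.540)²) = 62.909824

62.910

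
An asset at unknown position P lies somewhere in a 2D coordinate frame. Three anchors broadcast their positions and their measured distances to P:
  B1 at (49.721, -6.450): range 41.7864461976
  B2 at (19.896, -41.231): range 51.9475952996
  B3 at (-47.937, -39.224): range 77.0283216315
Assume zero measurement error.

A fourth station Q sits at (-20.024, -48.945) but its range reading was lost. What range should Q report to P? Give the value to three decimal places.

eq1: (x − 49.721)² + (y + 6.450)² = 41.7864461976²
eq2: (x − 19.896)² + (y + 41.231)² = 51.9475952996²
eq3: (x + 47.937)² + (y + 39.224)² = 77.0283216315²
eq2−eq1, eq2−eq3 (x²,y² cancel):
  59.650·x + 69.562·y = 1370.379736
  -135.666·x + 4.014·y = -1494.177708
det = 59.650·4.014 − 69.562·-135.666 = 9676.633392
x = (1370.379736·4.014 − 69.562·-1494.177708) / 9676.633392 = 11.309584
y = (59.650·-1494.177708 − 1370.379736·-135.666) / 9676.633392 = 10.002057
|P − Q| = √((11.309584 − -20.024)² + (10.002057 − -48.945)²) = 66.757389

66.757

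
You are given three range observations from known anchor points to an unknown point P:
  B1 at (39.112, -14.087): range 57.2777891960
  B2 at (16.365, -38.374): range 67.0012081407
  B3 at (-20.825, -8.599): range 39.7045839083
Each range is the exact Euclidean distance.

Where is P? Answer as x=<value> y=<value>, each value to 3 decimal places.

eq1: (x − 39.112)² + (y + 14.087)² = 57.2777891960²
eq2: (x − 16.365)² + (y + 38.374)² = 67.0012081407²
eq3: (x + 20.825)² + (y + 8.599)² = 39.7045839083²
eq3−eq1, eq3−eq2 (x²,y² cancel):
  119.874·x − 10.976·y = -483.722465
  74.380·x − 59.550·y = -1679.954234
det = 119.874·-59.550 − -10.976·74.380 = -6322.101820
x = (-483.722465·-59.550 − -10.976·-1679.954234) / -6322.101820 = -1.639723
y = (119.874·-1679.954234 − -483.722465·74.380) / -6322.101820 = 26.162748

x=-1.640 y=26.163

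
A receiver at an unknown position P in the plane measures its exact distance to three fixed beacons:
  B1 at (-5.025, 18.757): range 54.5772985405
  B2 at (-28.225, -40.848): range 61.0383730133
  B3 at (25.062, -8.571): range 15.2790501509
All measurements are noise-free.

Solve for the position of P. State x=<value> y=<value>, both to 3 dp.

eq1: (x + 5.025)² + (y − 18.757)² = 54.5772985405²
eq2: (x + 28.225)² + (y + 40.848)² = 61.0383730133²
eq3: (x − 25.062)² + (y + 8.571)² = 15.2790501509²
eq2−eq1, eq2−eq3 (x²,y² cancel):
  46.400·x + 119.210·y = -1341.132591
  106.574·x + 64.554·y = 1728.589763
det = 46.400·64.554 − 119.210·106.574 = -9709.380940
x = (-1341.132591·64.554 − 119.210·1728.589763) / -9709.380940 = 30.139991
y = (46.400·1728.589763 − -1341.132591·106.574) / -9709.380940 = -22.981530

x=30.140 y=-22.982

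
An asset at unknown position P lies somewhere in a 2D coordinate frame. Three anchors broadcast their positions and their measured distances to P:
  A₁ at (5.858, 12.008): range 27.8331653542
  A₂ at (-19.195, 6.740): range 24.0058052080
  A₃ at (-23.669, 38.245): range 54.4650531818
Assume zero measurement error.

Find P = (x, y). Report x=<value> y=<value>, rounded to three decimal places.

x=-5.875 y=-13.231

eq1: (x − 5.858)² + (y − 12.008)² = 27.8331653542²
eq2: (x + 19.195)² + (y − 6.740)² = 24.0058052080²
eq3: (x + 23.669)² + (y − 38.245)² = 54.4650531818²
eq2−eq1, eq2−eq3 (x²,y² cancel):
  50.106·x + 10.536·y = -433.773807
  -8.948·x + 63.010·y = -781.137373
det = 50.106·63.010 − 10.536·-8.948 = 3251.455188
x = (-433.773807·63.010 − 10.536·-781.137373) / 3251.455188 = -5.874915
y = (50.106·-781.137373 − -433.773807·-8.948) / 3251.455188 = -13.231330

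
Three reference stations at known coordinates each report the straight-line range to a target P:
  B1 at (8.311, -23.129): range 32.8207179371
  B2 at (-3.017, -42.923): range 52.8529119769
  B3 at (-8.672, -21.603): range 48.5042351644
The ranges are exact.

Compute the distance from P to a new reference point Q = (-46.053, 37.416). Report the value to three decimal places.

eq1: (x − 8.311)² + (y + 23.129)² = 32.8207179371²
eq2: (x + 3.017)² + (y + 42.923)² = 52.8529119769²
eq3: (x + 8.672)² + (y + 21.603)² = 48.5042351644²
eq3−eq2, eq3−eq1 (x²,y² cancel):
  11.310·x − 42.640·y = 868.823549
  33.966·x − 3.052·y = 1337.591472
det = 11.310·-3.052 − -42.640·33.966 = 1413.792120
x = (868.823549·-3.052 − -42.640·1337.591472) / 1413.792120 = 38.466229
y = (11.310·1337.591472 − 868.823549·33.966) / 1413.792120 = -10.172854
|P − Q| = √((38.466229 − -46.053)² + (-10.172854 − 37.416)²) = 96.995871

96.996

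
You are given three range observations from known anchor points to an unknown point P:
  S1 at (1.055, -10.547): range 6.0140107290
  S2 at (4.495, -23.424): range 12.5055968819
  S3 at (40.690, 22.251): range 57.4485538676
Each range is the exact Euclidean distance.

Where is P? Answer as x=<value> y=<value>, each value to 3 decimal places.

eq1: (x − 1.055)² + (y + 10.547)² = 6.0140107290²
eq2: (x − 4.495)² + (y + 23.424)² = 12.5055968819²
eq3: (x − 40.690)² + (y − 22.251)² = 57.4485538676²
eq2−eq1, eq2−eq3 (x²,y² cancel):
  -6.880·x + 25.754·y = -336.314939
  72.390·x + 91.350·y = -1562.052088
det = -6.880·91.350 − 25.754·72.390 = -2492.820060
x = (-336.314939·91.350 − 25.754·-1562.052088) / -2492.820060 = -3.813641
y = (-6.880·-1562.052088 − -336.314939·72.390) / -2492.820060 = -14.077533

x=-3.814 y=-14.078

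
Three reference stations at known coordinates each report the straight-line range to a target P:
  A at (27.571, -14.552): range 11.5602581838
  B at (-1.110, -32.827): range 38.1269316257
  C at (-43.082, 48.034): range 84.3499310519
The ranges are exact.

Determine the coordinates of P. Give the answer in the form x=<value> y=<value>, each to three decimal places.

x=23.521 y=-3.724

eq1: (x − 27.571)² + (y + 14.552)² = 11.5602581838²
eq2: (x + 1.110)² + (y + 32.827)² = 38.1269316257²
eq3: (x + 43.082)² + (y − 48.034)² = 84.3499310519²
eq2−eq3, eq2−eq1 (x²,y² cancel):
  -83.944·x + 161.722·y = -2576.768102
  57.362·x + 36.550·y = 1213.100062
det = -83.944·36.550 − 161.722·57.362 = -12344.850564
x = (-2576.768102·36.550 − 161.722·1213.100062) / -12344.850564 = 23.521212
y = (-83.944·1213.100062 − -2576.768102·57.362) / -12344.850564 = -3.724314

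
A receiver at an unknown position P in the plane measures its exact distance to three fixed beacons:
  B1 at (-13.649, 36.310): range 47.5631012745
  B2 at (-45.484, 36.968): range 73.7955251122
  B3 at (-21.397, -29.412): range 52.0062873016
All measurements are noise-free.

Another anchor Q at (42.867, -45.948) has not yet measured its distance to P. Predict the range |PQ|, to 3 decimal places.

eq1: (x + 13.649)² + (y − 36.310)² = 47.5631012745²
eq2: (x + 45.484)² + (y − 36.968)² = 73.7955251122²
eq3: (x + 21.397)² + (y + 29.412)² = 52.0062873016²
eq1−eq2, eq1−eq3 (x²,y² cancel):
  -63.670·x + 1.316·y = -1252.814945
  -15.496·x − 131.444·y = -624.219264
det = -63.670·-131.444 − 1.316·-15.496 = 8389.432216
x = (-1252.814945·-131.444 − 1.316·-624.219264) / 8389.432216 = 19.726780
y = (-63.670·-624.219264 − -1252.814945·-15.496) / 8389.432216 = 2.423337
|P − Q| = √((19.726780 − 42.867)² + (2.423337 − -45.948)²) = 53.621414

53.621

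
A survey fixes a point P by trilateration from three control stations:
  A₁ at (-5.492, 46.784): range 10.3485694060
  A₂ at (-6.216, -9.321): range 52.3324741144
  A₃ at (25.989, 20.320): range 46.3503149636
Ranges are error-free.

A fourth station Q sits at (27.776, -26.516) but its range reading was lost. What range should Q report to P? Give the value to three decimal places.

eq1: (x + 5.492)² + (y − 46.784)² = 10.3485694060²
eq2: (x + 6.216)² + (y + 9.321)² = 52.3324741144²
eq3: (x − 25.989)² + (y − 20.320)² = 46.3503149636²
eq2−eq1, eq2−eq3 (x²,y² cancel):
  1.448·x + 112.210·y = 4724.979981
  64.410·x + 59.282·y = 1553.146974
det = 1.448·59.282 − 112.210·64.410 = -7141.605764
x = (4724.979981·59.282 − 112.210·1553.146974) / -7141.605764 = -14.818466
y = (1.448·1553.146974 − 4724.979981·64.410) / -7141.605764 = 42.299591
|P − Q| = √((-14.818466 − 27.776)² + (42.299591 − -26.516)²) = 80.931292

80.931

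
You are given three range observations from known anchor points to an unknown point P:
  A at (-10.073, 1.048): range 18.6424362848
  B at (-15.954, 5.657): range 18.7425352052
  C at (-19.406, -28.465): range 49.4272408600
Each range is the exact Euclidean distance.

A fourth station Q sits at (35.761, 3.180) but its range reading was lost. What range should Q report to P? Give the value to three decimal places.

39.977

eq1: (x + 10.073)² + (y − 1.048)² = 18.6424362848²
eq2: (x + 15.954)² + (y − 5.657)² = 18.7425352052²
eq3: (x + 19.406)² + (y + 28.465)² = 49.4272408600²
eq3−eq2, eq3−eq1 (x²,y² cancel):
  6.904·x + 68.244·y = 1191.452217
  18.666·x + 59.026·y = 1011.226280
det = 6.904·59.026 − 68.244·18.666 = -866.327000
x = (1191.452217·59.026 − 68.244·1011.226280) / -866.327000 = -1.519671
y = (6.904·1011.226280 − 1191.452217·18.666) / -866.327000 = 17.612450
|P − Q| = √((-1.519671 − 35.761)² + (17.612450 − 3.180)²) = 39.976794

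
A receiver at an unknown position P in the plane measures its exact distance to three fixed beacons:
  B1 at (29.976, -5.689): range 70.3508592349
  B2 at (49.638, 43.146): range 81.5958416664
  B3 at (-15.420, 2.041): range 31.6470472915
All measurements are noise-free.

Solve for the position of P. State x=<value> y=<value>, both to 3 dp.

eq1: (x − 29.976)² + (y + 5.689)² = 70.3508592349²
eq2: (x − 49.638)² + (y − 43.146)² = 81.5958416664²
eq3: (x + 15.420)² + (y − 2.041)² = 31.6470472915²
eq1−eq3, eq1−eq2 (x²,y² cancel):
  -90.792·x + 15.460·y = 3258.724577
  39.324·x + 97.670·y = 1685.945081
det = -90.792·97.670 − 15.460·39.324 = -9475.603680
x = (3258.724577·97.670 − 15.460·1685.945081) / -9475.603680 = -30.838660
y = (-90.792·1685.945081 − 3258.724577·39.324) / -9475.603680 = 29.677941

x=-30.839 y=29.678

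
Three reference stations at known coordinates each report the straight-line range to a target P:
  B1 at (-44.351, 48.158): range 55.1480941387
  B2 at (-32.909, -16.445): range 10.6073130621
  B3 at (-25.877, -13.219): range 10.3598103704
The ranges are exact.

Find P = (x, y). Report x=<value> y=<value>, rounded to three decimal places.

x=-33.149 y=-5.840

eq1: (x + 44.351)² + (y − 48.158)² = 55.1480941387²
eq2: (x + 32.909)² + (y + 16.445)² = 10.6073130621²
eq3: (x + 25.877)² + (y + 13.219)² = 10.3598103704²
eq2−eq1, eq2−eq3 (x²,y² cancel):
  -22.884·x + 129.206·y = 3.966662
  14.064·x + 6.452·y = -503.889797
det = -22.884·6.452 − 129.206·14.064 = -1964.800752
x = (3.966662·6.452 − 129.206·-503.889797) / -1964.800752 = -33.148999
y = (-22.884·-503.889797 − 3.966662·14.064) / -1964.800752 = -5.840402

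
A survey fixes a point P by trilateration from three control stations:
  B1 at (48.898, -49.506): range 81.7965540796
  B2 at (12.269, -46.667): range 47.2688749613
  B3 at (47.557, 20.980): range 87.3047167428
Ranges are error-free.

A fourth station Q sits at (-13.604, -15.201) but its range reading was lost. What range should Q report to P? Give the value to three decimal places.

16.287

eq1: (x − 48.898)² + (y + 49.506)² = 81.7965540796²
eq2: (x − 12.269)² + (y + 46.667)² = 47.2688749613²
eq3: (x − 47.557)² + (y − 20.980)² = 87.3047167428²
eq2−eq3, eq2−eq1 (x²,y² cancel):
  70.576·x + 135.294·y = -5014.275626
  73.258·x − 5.678·y = -1942.808529
det = 70.576·-5.678 − 135.294·73.258 = -10312.098380
x = (-5014.275626·-5.678 − 135.294·-1942.808529) / -10312.098380 = -28.250448
y = (70.576·-1942.808529 − -5014.275626·73.258) / -10312.098380 = -22.325248
|P − Q| = √((-28.250448 − -13.604)² + (-22.325248 − -15.201)²) = 16.287214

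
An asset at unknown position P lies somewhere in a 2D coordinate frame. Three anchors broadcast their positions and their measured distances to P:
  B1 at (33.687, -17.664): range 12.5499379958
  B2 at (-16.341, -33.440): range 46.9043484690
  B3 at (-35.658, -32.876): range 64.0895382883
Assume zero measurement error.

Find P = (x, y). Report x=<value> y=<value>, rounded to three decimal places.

eq1: (x − 33.687)² + (y + 17.664)² = 12.5499379958²
eq2: (x + 16.341)² + (y + 33.440)² = 46.9043484690²
eq3: (x + 35.658)² + (y + 32.876)² = 64.0895382883²
eq3−eq1, eq3−eq2 (x²,y² cancel):
  138.690·x + 30.424·y = 3044.474499
  38.634·x − 1.128·y = 940.388554
det = 138.690·-1.128 − 30.424·38.634 = -1331.843136
x = (3044.474499·-1.128 − 30.424·940.388554) / -1331.843136 = 24.060302
y = (138.690·940.388554 − 3044.474499·38.634) / -1331.843136 = -9.612439

x=24.060 y=-9.612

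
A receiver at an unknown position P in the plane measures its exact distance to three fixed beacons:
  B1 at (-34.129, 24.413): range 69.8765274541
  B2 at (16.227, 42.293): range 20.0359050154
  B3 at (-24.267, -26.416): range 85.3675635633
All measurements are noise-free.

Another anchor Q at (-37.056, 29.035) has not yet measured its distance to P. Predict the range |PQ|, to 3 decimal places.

eq1: (x + 34.129)² + (y − 24.413)² = 69.8765274541²
eq2: (x − 16.227)² + (y − 42.293)² = 20.0359050154²
eq3: (x + 24.267)² + (y + 26.416)² = 85.3675635633²
eq3−eq2, eq3−eq1 (x²,y² cancel):
  80.988·x + 137.418·y = 7651.504452
  -19.724·x + 101.658·y = 2878.982685
det = 80.988·101.658 − 137.418·-19.724 = 10943.510736
x = (7651.504452·101.658 − 137.418·2878.982685) / 10943.510736 = 34.925958
y = (80.988·2878.982685 − 7651.504452·-19.724) / 10943.510736 = 35.096719
|P − Q| = √((34.925958 − -37.056)² + (35.096719 − 29.035)²) = 72.236741

72.237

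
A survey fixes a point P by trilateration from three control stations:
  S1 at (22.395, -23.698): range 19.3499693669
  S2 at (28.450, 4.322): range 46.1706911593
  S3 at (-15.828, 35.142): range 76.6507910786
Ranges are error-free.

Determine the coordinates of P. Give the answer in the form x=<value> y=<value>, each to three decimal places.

x=8.783 y=-37.450

eq1: (x − 22.395)² + (y + 23.698)² = 19.3499693669²
eq2: (x − 28.450)² + (y − 4.322)² = 46.1706911593²
eq3: (x + 15.828)² + (y − 35.142)² = 76.6507910786²
eq2−eq3, eq2−eq1 (x²,y² cancel):
  -88.556·x + 61.640·y = -3086.207487
  -12.110·x − 56.040·y = 1992.360453
det = -88.556·-56.040 − 61.640·-12.110 = 5709.138640
x = (-3086.207487·-56.040 − 61.640·1992.360453) / 5709.138640 = 8.782756
y = (-88.556·1992.360453 − -3086.207487·-12.110) / 5709.138640 = -37.450386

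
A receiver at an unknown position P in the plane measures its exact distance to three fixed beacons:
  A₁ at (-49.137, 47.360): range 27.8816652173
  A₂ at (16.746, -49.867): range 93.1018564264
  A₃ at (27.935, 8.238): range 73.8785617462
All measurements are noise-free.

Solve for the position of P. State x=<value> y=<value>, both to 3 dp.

eq1: (x + 49.137)² + (y − 47.360)² = 27.8816652173²
eq2: (x − 16.746)² + (y + 49.867)² = 93.1018564264²
eq3: (x − 27.935)² + (y − 8.238)² = 73.8785617462²
eq3−eq1, eq3−eq2 (x²,y² cancel):
  -154.144·x + 78.244·y = 8489.840130
  -22.378·x − 116.210·y = -1290.996448
det = -154.144·-116.210 − 78.244·-22.378 = 19664.018472
x = (8489.840130·-116.210 − 78.244·-1290.996448) / 19664.018472 = -45.036145
y = (-154.144·-1290.996448 − 8489.840130·-22.378) / 19664.018472 = 19.781562

x=-45.036 y=19.782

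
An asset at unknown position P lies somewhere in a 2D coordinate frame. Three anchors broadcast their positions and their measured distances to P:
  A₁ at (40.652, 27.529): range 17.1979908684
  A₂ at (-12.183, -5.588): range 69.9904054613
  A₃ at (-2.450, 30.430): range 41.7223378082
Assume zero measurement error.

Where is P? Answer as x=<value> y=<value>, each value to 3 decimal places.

x=36.895 y=44.312

eq1: (x − 40.652)² + (y − 27.529)² = 17.1979908684²
eq2: (x + 12.183)² + (y + 5.588)² = 69.9904054613²
eq3: (x + 2.450)² + (y − 30.430)² = 41.7223378082²
eq3−eq1, eq3−eq2 (x²,y² cancel):
  86.204·x − 5.802·y = 2923.426127
  -19.466·x − 72.036·y = -3910.239551
det = 86.204·-72.036 − -5.802·-19.466 = -6322.733076
x = (2923.426127·-72.036 − -5.802·-3910.239551) / -6322.733076 = 36.895300
y = (86.204·-3910.239551 − 2923.426127·-19.466) / -6322.733076 = 44.311672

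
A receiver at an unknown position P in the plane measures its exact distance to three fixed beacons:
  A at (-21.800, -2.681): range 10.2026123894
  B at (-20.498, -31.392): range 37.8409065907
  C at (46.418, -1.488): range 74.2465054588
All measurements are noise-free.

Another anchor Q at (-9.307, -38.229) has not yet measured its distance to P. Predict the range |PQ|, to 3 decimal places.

47.629

eq1: (x + 21.800)² + (y + 2.681)² = 10.2026123894²
eq2: (x + 20.498)² + (y + 31.392)² = 37.8409065907²
eq3: (x − 46.418)² + (y + 1.488)² = 74.2465054588²
eq3−eq1, eq3−eq2 (x²,y² cancel):
  -136.436·x − 2.386·y = 3734.033166
  -133.832·x − 59.808·y = 3329.390161
det = -136.436·-59.808 − -2.386·-133.832 = 7840.641136
x = (3734.033166·-59.808 − -2.386·3329.390161) / 7840.641136 = -27.469837
y = (-136.436·3329.390161 − 3734.033166·-133.832) / 7840.641136 = 5.801114
|P − Q| = √((-27.469837 − -9.307)² + (5.801114 − -38.229)²) = 47.629188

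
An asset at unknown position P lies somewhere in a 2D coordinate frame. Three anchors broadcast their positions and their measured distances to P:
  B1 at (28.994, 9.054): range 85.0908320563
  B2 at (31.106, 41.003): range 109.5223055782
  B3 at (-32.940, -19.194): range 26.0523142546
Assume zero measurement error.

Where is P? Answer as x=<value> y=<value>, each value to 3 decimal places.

x=-36.750 y=-44.966

eq1: (x − 28.994)² + (y − 9.054)² = 85.0908320563²
eq2: (x − 31.106)² + (y − 41.003)² = 109.5223055782²
eq3: (x + 32.940)² + (y + 19.194)² = 26.0523142546²
eq3−eq1, eq3−eq2 (x²,y² cancel):
  123.868·x + 56.496·y = -7092.552906
  128.092·x + 120.394·y = -10121.036332
det = 123.868·120.394 − 56.496·128.092 = 7676.278360
x = (-7092.552906·120.394 − 56.496·-10121.036332) / 7676.278360 = -36.749937
y = (123.868·-10121.036332 − -7092.552906·128.092) / 7676.278360 = -44.966223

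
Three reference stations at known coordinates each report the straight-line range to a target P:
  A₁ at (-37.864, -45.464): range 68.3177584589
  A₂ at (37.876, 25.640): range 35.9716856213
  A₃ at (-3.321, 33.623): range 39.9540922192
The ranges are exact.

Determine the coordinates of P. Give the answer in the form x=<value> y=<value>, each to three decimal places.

x=14.823 y=-1.974

eq1: (x + 37.864)² + (y + 45.464)² = 68.3177584589²
eq2: (x − 37.876)² + (y − 25.640)² = 35.9716856213²
eq3: (x + 3.321)² + (y − 33.623)² = 39.9540922192²
eq3−eq2, eq3−eq1 (x²,y² cancel):
  82.394·x − 15.966·y = 1252.833125
  -69.086·x − 158.174·y = -711.864014
det = 82.394·-158.174 − -15.966·-69.086 = -14135.615632
x = (1252.833125·-158.174 − -15.966·-711.864014) / -14135.615632 = 14.822930
y = (82.394·-711.864014 − 1252.833125·-69.086) / -14135.615632 = -1.973731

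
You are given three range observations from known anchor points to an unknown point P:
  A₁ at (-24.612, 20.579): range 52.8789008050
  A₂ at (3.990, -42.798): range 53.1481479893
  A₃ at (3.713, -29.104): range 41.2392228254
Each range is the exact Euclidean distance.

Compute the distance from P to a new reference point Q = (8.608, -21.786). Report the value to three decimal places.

eq1: (x + 24.612)² + (y − 20.579)² = 52.8789008050²
eq2: (x − 3.990)² + (y + 42.798)² = 53.1481479893²
eq3: (x − 3.713)² + (y + 29.104)² = 41.2392228254²
eq3−eq1, eq3−eq2 (x²,y² cancel):
  -56.650·x + 99.366·y = -927.088051
  0.554·x − 27.388·y = -137.292416
det = -56.650·-27.388 − 99.366·0.554 = 1496.481436
x = (-927.088051·-27.388 − 99.366·-137.292416) / 1496.481436 = 26.083375
y = (-56.650·-137.292416 − -927.088051·0.554) / 1496.481436 = 5.540478
|P − Q| = √((26.083375 − 8.608)² + (5.540478 − -21.786)²) = 32.436478

32.436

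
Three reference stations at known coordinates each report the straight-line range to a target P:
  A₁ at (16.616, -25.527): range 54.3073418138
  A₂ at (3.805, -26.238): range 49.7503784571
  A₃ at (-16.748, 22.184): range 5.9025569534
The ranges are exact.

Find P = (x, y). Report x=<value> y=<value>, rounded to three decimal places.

x=-10.914 y=21.285

eq1: (x − 16.616)² + (y + 25.527)² = 54.3073418138²
eq2: (x − 3.805)² + (y + 26.238)² = 49.7503784571²
eq3: (x + 16.748)² + (y − 22.184)² = 5.9025569534²
eq1−eq3, eq1−eq2 (x²,y² cancel):
  -66.728·x + 95.422·y = 2759.353371
  -25.622·x − 1.422·y = 249.378702
det = -66.728·-1.422 − 95.422·-25.622 = 2539.789700
x = (2759.353371·-1.422 − 95.422·249.378702) / 2539.789700 = -10.914295
y = (-66.728·249.378702 − 2759.353371·-25.622) / 2539.789700 = 21.285073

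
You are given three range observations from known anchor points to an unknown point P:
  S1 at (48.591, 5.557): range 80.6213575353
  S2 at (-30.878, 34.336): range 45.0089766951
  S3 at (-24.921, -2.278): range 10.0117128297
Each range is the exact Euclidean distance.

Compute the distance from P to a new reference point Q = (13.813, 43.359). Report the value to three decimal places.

69.801

eq1: (x − 48.591)² + (y − 5.557)² = 80.6213575353²
eq2: (x + 30.878)² + (y − 34.336)² = 45.0089766951²
eq3: (x + 24.921)² + (y + 2.278)² = 10.0117128297²
eq3−eq1, eq3−eq2 (x²,y² cancel):
  147.024·x + 15.670·y = -4633.848892
  -11.914·x + 73.228·y = -419.407334
det = 147.024·73.228 − 15.670·-11.914 = 10952.965852
x = (-4633.848892·73.228 − 15.670·-419.407334) / 10952.965852 = -30.380390
y = (147.024·-419.407334 − -4633.848892·-11.914) / 10952.965852 = -10.670226
|P − Q| = √((-30.380390 − 13.813)² + (-10.670226 − 43.359)²) = 69.801239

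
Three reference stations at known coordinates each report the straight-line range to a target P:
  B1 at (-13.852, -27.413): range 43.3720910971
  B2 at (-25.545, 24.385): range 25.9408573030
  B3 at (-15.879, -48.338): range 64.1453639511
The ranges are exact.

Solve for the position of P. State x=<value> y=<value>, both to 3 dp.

x=-1.680 y=14.216

eq1: (x + 13.852)² + (y + 27.413)² = 43.3720910971²
eq2: (x + 25.545)² + (y − 24.385)² = 25.9408573030²
eq3: (x + 15.879)² + (y + 48.338)² = 64.1453639511²
eq2−eq3, eq2−eq1 (x²,y² cancel):
  19.332·x − 145.446·y = -2100.170004
  23.386·x − 103.596·y = -1512.034986
det = 19.332·-103.596 − -145.446·23.386 = 1398.682284
x = (-2100.170004·-103.596 − -145.446·-1512.034986) / 1398.682284 = -1.680316
y = (19.332·-1512.034986 − -2100.170004·23.386) / 1398.682284 = 14.216177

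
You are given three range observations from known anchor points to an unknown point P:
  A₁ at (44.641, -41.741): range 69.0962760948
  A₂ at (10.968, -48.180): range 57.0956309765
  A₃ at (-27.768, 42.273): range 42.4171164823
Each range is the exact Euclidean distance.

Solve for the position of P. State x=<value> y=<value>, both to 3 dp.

x=-4.572 y=6.760

eq1: (x − 44.641)² + (y + 41.741)² = 69.0962760948²
eq2: (x − 10.968)² + (y + 48.180)² = 57.0956309765²
eq3: (x + 27.768)² + (y − 42.273)² = 42.4171164823²
eq3−eq2, eq3−eq1 (x²,y² cancel):
  77.472·x − 180.906·y = -1577.158235
  144.818·x − 168.028·y = -1798.021991
det = 77.472·-168.028 − -180.906·144.818 = 13180.979892
x = (-1577.158235·-168.028 − -180.906·-1798.021991) / 13180.979892 = -4.572211
y = (77.472·-1798.021991 − -1577.158235·144.818) / 13180.979892 = 6.760085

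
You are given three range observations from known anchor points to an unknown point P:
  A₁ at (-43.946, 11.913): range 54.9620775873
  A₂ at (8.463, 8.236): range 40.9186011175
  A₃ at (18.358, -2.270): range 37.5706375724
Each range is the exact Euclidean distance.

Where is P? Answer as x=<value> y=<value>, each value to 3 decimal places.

x=-7.663 y=-29.371

eq1: (x + 43.946)² + (y − 11.913)² = 54.9620775873²
eq2: (x − 8.463)² + (y − 8.236)² = 40.9186011175²
eq3: (x − 18.358)² + (y + 2.270)² = 37.5706375724²
eq2−eq1, eq2−eq3 (x²,y² cancel):
  -104.818·x + 7.354·y = 587.218365
  19.790·x − 21.012·y = 465.494109
det = -104.818·-21.012 − 7.354·19.790 = 2056.900156
x = (587.218365·-21.012 − 7.354·465.494109) / 2056.900156 = -7.662927
y = (-104.818·465.494109 − 587.218365·19.790) / 2056.900156 = -29.370999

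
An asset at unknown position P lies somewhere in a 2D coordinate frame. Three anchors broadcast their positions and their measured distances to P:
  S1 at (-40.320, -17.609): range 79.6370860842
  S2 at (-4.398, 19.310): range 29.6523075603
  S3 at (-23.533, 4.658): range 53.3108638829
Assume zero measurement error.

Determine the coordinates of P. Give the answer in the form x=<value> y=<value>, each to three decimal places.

eq1: (x + 40.320)² + (y + 17.609)² = 79.6370860842²
eq2: (x + 4.398)² + (y − 19.310)² = 29.6523075603²
eq3: (x + 23.533)² + (y − 4.658)² = 53.3108638829²
eq3−eq2, eq3−eq1 (x²,y² cancel):
  38.270·x + 29.304·y = 1779.508315
  -33.574·x − 44.534·y = -2139.737044
det = 38.270·-44.534 − 29.304·-33.574 = -720.463684
x = (1779.508315·-44.534 − 29.304·-2139.737044) / -720.463684 = 22.965445
y = (38.270·-2139.737044 − 1779.508315·-33.574) / -720.463684 = 30.733714

x=22.965 y=30.734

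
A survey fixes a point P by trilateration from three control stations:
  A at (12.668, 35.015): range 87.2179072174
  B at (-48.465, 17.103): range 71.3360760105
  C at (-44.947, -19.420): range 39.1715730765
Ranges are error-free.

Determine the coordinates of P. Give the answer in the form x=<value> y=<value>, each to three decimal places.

x=-17.097 y=-46.967

eq1: (x − 12.668)² + (y − 35.015)² = 87.2179072174²
eq2: (x + 48.465)² + (y − 17.103)² = 71.3360760105²
eq3: (x + 44.947)² + (y + 19.420)² = 39.1715730765²
eq1−eq3, eq1−eq2 (x²,y² cancel):
  -115.230·x − 108.870·y = 7083.391962
  -122.266·x − 35.824·y = 3772.967984
det = -115.230·-35.824 − -108.870·-122.266 = -9183.099900
x = (7083.391962·-35.824 − -108.870·3772.967984) / -9183.099900 = -17.097450
y = (-115.230·3772.967984 − 7083.391962·-122.266) / -9183.099900 = -46.966591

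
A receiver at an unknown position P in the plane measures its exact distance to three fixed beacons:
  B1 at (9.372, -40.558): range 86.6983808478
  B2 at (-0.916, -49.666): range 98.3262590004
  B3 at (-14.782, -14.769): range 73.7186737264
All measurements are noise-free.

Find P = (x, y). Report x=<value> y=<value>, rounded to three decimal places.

x=30.265 y=43.585

eq1: (x − 9.372)² + (y + 40.558)² = 86.6983808478²
eq2: (x + 0.916)² + (y + 49.666)² = 98.3262590004²
eq3: (x + 14.782)² + (y + 14.769)² = 73.7186737264²
eq3−eq2, eq3−eq1 (x²,y² cancel):
  27.732·x − 69.794·y = -2202.690626
  48.308·x − 51.578·y = -786.011523
det = 27.732·-51.578 − -69.794·48.308 = 1941.247456
x = (-2202.690626·-51.578 − -69.794·-786.011523) / 1941.247456 = 30.264812
y = (27.732·-786.011523 − -2202.690626·48.308) / 1941.247456 = 43.585328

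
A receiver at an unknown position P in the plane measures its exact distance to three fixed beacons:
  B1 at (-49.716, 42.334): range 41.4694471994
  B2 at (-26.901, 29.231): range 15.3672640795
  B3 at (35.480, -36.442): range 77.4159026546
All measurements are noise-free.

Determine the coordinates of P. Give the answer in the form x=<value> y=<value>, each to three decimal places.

x=-12.286 y=24.481

eq1: (x + 49.716)² + (y − 42.334)² = 41.4694471994²
eq2: (x + 26.901)² + (y − 29.231)² = 15.3672640795²
eq3: (x − 35.480)² + (y + 36.442)² = 77.4159026546²
eq3−eq2, eq3−eq1 (x²,y² cancel):
  -124.762·x + 131.346·y = 4748.334577
  -170.392·x + 157.552·y = 5950.505381
det = -124.762·157.552 − 131.346·-170.392 = 2723.805008
x = (4748.334577·157.552 − 131.346·5950.505381) / 2723.805008 = -12.286295
y = (-124.762·5950.505381 − 4748.334577·-170.392) / 2723.805008 = 24.480927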